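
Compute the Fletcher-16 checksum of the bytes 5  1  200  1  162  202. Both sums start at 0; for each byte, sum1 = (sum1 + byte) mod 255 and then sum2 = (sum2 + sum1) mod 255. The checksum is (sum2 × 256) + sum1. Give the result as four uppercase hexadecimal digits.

Running sums (mod 255):
  after byte 0 (5): sum1=5, sum2=5
  after byte 1 (1): sum1=6, sum2=11
  after byte 2 (200): sum1=206, sum2=217
  after byte 3 (1): sum1=207, sum2=169
  after byte 4 (162): sum1=114, sum2=28
  after byte 5 (202): sum1=61, sum2=89
Checksum = sum2·256 + sum1 = 89·256 + 61 = 22845 = 0x593D.

593D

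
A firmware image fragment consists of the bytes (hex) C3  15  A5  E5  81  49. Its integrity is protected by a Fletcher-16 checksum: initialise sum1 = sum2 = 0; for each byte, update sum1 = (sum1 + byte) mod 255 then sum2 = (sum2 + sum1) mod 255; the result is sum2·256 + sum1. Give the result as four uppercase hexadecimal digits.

942F

Running sums (mod 255):
  after byte 0 (C3): sum1=195, sum2=195
  after byte 1 (15): sum1=216, sum2=156
  after byte 2 (A5): sum1=126, sum2=27
  after byte 3 (E5): sum1=100, sum2=127
  after byte 4 (81): sum1=229, sum2=101
  after byte 5 (49): sum1=47, sum2=148
Checksum = sum2·256 + sum1 = 148·256 + 47 = 37935 = 0x942F.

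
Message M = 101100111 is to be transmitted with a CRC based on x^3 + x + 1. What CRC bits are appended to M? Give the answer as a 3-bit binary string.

010

Append 3 zeros: 101100111000. Divide by 1011 (XOR where the leading bit is 1):
  pos 0: 1011 XOR 1011 = 0000
  pos 6: 1110 XOR 1011 = 0101
  pos 7: 1010 XOR 1011 = 0001
Remainder (last 3 bits) = 010. This is the CRC / FCS.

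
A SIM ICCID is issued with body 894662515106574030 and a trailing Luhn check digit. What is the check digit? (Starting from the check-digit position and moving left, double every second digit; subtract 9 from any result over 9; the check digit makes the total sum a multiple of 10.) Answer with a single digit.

Partial digits right→left: 0 3 0 4 7 5 6 0 1 5 1 5 2 6 6 4 9 8
Double every second digit counting from the check-digit position (so the 1st, 3rd, 5th, ... of the partial from the right).
  doubled (with −9 where >9): 0 0 5 3 2 2 4 3 9 → sum 28
  kept as-is: 3 4 5 0 5 5 6 4 8 → sum 40
Total = 28 + 40 = 68.
Check digit = (10 − (68 mod 10)) mod 10 = 2.

2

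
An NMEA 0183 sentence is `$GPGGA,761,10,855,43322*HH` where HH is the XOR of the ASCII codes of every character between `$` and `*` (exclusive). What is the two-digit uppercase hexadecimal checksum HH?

XOR the ASCII codes of the payload characters:
  'G' = 0x47 → acc = 0x47
  'P' = 0x50 → acc = 0x17
  'G' = 0x47 → acc = 0x50
  'G' = 0x47 → acc = 0x17
  'A' = 0x41 → acc = 0x56
  ',' = 0x2C → acc = 0x7A
  '7' = 0x37 → acc = 0x4D
  '6' = 0x36 → acc = 0x7B
  '1' = 0x31 → acc = 0x4A
  ',' = 0x2C → acc = 0x66
  '1' = 0x31 → acc = 0x57
  '0' = 0x30 → acc = 0x67
  ',' = 0x2C → acc = 0x4B
  '8' = 0x38 → acc = 0x73
  '5' = 0x35 → acc = 0x46
  '5' = 0x35 → acc = 0x73
  ',' = 0x2C → acc = 0x5F
  '4' = 0x34 → acc = 0x6B
  '3' = 0x33 → acc = 0x58
  '3' = 0x33 → acc = 0x6B
  '2' = 0x32 → acc = 0x59
  '2' = 0x32 → acc = 0x6B
Checksum = 0x6B.

6B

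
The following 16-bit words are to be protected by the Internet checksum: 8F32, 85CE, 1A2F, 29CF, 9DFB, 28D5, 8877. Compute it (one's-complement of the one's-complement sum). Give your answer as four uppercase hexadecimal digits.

One's-complement addition (fold any carry out of bit 15 back into bit 0):
  0x8F32 + 0x85CE = 0x11500 → wrap carry → 0x1501
  0x1501 + 0x1A2F = 0x02F30
  0x2F30 + 0x29CF = 0x058FF
  0x58FF + 0x9DFB = 0x0F6FA
  0xF6FA + 0x28D5 = 0x11FCF → wrap carry → 0x1FD0
  0x1FD0 + 0x8877 = 0x0A847
One's-complement sum = 0xA847.
Checksum = ~0xA847 & 0xFFFF = 0x57B8.

57B8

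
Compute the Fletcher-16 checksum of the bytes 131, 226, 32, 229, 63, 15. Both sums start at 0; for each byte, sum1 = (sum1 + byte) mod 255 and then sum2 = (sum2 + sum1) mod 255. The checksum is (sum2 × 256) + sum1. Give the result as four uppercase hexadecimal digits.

Running sums (mod 255):
  after byte 0 (131): sum1=131, sum2=131
  after byte 1 (226): sum1=102, sum2=233
  after byte 2 (32): sum1=134, sum2=112
  after byte 3 (229): sum1=108, sum2=220
  after byte 4 (63): sum1=171, sum2=136
  after byte 5 (15): sum1=186, sum2=67
Checksum = sum2·256 + sum1 = 67·256 + 186 = 17338 = 0x43BA.

43BA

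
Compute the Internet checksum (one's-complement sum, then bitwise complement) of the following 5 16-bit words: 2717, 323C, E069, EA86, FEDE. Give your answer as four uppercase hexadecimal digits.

One's-complement addition (fold any carry out of bit 15 back into bit 0):
  0x2717 + 0x323C = 0x05953
  0x5953 + 0xE069 = 0x139BC → wrap carry → 0x39BD
  0x39BD + 0xEA86 = 0x12443 → wrap carry → 0x2444
  0x2444 + 0xFEDE = 0x12322 → wrap carry → 0x2323
One's-complement sum = 0x2323.
Checksum = ~0x2323 & 0xFFFF = 0xDCDC.

DCDC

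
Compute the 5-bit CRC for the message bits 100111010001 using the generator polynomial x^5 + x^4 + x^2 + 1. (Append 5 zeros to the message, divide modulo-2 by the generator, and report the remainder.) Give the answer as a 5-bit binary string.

10001

Append 5 zeros: 10011101000100000. Divide by 110101 (XOR where the leading bit is 1):
  pos 0: 100111 XOR 110101 = 010010
  pos 1: 100100 XOR 110101 = 010001
  pos 2: 100011 XOR 110101 = 010110
  pos 3: 101100 XOR 110101 = 011001
  pos 4: 110010 XOR 110101 = 000111
  pos 7: 111010 XOR 110101 = 001111
  pos 9: 111100 XOR 110101 = 001001
  pos 11: 100100 XOR 110101 = 010001
Remainder (last 5 bits) = 10001. This is the CRC / FCS.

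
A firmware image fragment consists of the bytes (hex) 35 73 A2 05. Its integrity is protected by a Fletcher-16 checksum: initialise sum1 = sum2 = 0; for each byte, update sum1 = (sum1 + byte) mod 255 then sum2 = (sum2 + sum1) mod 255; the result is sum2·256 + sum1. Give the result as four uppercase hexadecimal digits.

Running sums (mod 255):
  after byte 0 (35): sum1=53, sum2=53
  after byte 1 (73): sum1=168, sum2=221
  after byte 2 (A2): sum1=75, sum2=41
  after byte 3 (05): sum1=80, sum2=121
Checksum = sum2·256 + sum1 = 121·256 + 80 = 31056 = 0x7950.

7950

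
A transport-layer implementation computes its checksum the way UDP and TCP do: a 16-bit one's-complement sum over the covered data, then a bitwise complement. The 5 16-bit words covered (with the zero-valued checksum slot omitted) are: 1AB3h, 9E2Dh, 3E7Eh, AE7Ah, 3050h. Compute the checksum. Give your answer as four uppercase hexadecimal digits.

29D6

One's-complement addition (fold any carry out of bit 15 back into bit 0):
  0x1AB3 + 0x9E2D = 0x0B8E0
  0xB8E0 + 0x3E7E = 0x0F75E
  0xF75E + 0xAE7A = 0x1A5D8 → wrap carry → 0xA5D9
  0xA5D9 + 0x3050 = 0x0D629
One's-complement sum = 0xD629.
Checksum = ~0xD629 & 0xFFFF = 0x29D6.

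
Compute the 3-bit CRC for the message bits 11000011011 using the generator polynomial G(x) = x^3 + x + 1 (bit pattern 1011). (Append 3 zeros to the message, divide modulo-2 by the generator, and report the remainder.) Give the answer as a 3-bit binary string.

Append 3 zeros: 11000011011000. Divide by 1011 (XOR where the leading bit is 1):
  pos 0: 1100 XOR 1011 = 0111
  pos 1: 1110 XOR 1011 = 0101
  pos 2: 1010 XOR 1011 = 0001
  pos 5: 1110 XOR 1011 = 0101
  pos 6: 1011 XOR 1011 = 0000
  pos 10: 1000 XOR 1011 = 0011
Remainder (last 3 bits) = 011. This is the CRC / FCS.

011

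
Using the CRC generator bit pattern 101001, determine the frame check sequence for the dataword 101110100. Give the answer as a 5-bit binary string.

Append 5 zeros: 10111010000000. Divide by 101001 (XOR where the leading bit is 1):
  pos 0: 101110 XOR 101001 = 000111
  pos 3: 111100 XOR 101001 = 010101
  pos 4: 101010 XOR 101001 = 000011
  pos 8: 110000 XOR 101001 = 011001
Remainder (last 5 bits) = 11001. This is the CRC / FCS.

11001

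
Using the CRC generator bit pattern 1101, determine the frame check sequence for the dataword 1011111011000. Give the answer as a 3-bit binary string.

110

Append 3 zeros: 1011111011000000. Divide by 1101 (XOR where the leading bit is 1):
  pos 0: 1011 XOR 1101 = 0110
  pos 1: 1101 XOR 1101 = 0000
  pos 5: 1101 XOR 1101 = 0000
  pos 9: 1000 XOR 1101 = 0101
  pos 10: 1010 XOR 1101 = 0111
  pos 11: 1110 XOR 1101 = 0011
Remainder (last 3 bits) = 110. This is the CRC / FCS.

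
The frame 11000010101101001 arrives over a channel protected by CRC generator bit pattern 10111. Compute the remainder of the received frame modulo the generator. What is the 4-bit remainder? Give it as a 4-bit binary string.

0000

Modulo-2 division of 11000010101101001 by 10111:
  pos 0: 11000 XOR 10111 = 01111
  pos 1: 11110 XOR 10111 = 01001
  pos 2: 10011 XOR 10111 = 00100
  pos 4: 10001 XOR 10111 = 00110
  pos 6: 11001 XOR 10111 = 01110
  pos 7: 11101 XOR 10111 = 01010
  pos 8: 10100 XOR 10111 = 00011
  pos 11: 11100 XOR 10111 = 01011
  pos 12: 10111 XOR 10111 = 00000
Remainder = 0000 (zero — the frame passes the CRC check).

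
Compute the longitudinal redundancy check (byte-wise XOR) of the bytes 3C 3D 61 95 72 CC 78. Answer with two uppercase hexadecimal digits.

XOR the bytes together:
  start with 0x3C
  0x3C ⊕ 0x3D = 0x01
  0x01 ⊕ 0x61 = 0x60
  0x60 ⊕ 0x95 = 0xF5
  0xF5 ⊕ 0x72 = 0x87
  0x87 ⊕ 0xCC = 0x4B
  0x4B ⊕ 0x78 = 0x33

33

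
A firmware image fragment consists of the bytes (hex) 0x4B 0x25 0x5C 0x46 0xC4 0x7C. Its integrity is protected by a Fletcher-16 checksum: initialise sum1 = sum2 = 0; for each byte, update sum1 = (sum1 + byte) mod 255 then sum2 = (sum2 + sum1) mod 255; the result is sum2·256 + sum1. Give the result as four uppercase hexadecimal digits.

C754

Running sums (mod 255):
  after byte 0 (0x4B): sum1=75, sum2=75
  after byte 1 (0x25): sum1=112, sum2=187
  after byte 2 (0x5C): sum1=204, sum2=136
  after byte 3 (0x46): sum1=19, sum2=155
  after byte 4 (0xC4): sum1=215, sum2=115
  after byte 5 (0x7C): sum1=84, sum2=199
Checksum = sum2·256 + sum1 = 199·256 + 84 = 51028 = 0xC754.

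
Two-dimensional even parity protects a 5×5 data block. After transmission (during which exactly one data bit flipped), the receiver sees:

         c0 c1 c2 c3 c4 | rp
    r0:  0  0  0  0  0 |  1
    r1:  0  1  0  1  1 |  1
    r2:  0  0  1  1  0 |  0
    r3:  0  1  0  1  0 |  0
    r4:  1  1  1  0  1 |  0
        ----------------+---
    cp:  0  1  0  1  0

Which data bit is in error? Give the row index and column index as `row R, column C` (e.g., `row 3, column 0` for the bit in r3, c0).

Recompute each row's even parity and compare to rp:
  r0: data parity 0, sent rp 1 → mismatch
  r1: data parity 1, sent rp 1 → ok
  r2: data parity 0, sent rp 0 → ok
  r3: data parity 0, sent rp 0 → ok
  r4: data parity 0, sent rp 0 → ok
Recompute each column's even parity and compare to cp:
  c0: data parity 1, sent cp 0 → mismatch
  c1: data parity 1, sent cp 1 → ok
  c2: data parity 0, sent cp 0 → ok
  c3: data parity 1, sent cp 1 → ok
  c4: data parity 0, sent cp 0 → ok
Exactly one row (r0) and one column (c0) fail → the flipped bit is at their intersection.

row 0, column 0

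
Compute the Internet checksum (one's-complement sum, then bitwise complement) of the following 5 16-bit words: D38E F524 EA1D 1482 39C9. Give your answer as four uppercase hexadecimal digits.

FEE2

One's-complement addition (fold any carry out of bit 15 back into bit 0):
  0xD38E + 0xF524 = 0x1C8B2 → wrap carry → 0xC8B3
  0xC8B3 + 0xEA1D = 0x1B2D0 → wrap carry → 0xB2D1
  0xB2D1 + 0x1482 = 0x0C753
  0xC753 + 0x39C9 = 0x1011C → wrap carry → 0x011D
One's-complement sum = 0x011D.
Checksum = ~0x011D & 0xFFFF = 0xFEE2.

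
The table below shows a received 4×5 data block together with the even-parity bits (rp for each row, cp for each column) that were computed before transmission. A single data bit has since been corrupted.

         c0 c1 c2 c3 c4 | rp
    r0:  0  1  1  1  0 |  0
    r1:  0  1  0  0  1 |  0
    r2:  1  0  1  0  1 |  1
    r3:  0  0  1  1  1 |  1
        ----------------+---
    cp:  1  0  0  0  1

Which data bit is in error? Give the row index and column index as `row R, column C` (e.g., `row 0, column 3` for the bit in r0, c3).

Recompute each row's even parity and compare to rp:
  r0: data parity 1, sent rp 0 → mismatch
  r1: data parity 0, sent rp 0 → ok
  r2: data parity 1, sent rp 1 → ok
  r3: data parity 1, sent rp 1 → ok
Recompute each column's even parity and compare to cp:
  c0: data parity 1, sent cp 1 → ok
  c1: data parity 0, sent cp 0 → ok
  c2: data parity 1, sent cp 0 → mismatch
  c3: data parity 0, sent cp 0 → ok
  c4: data parity 1, sent cp 1 → ok
Exactly one row (r0) and one column (c2) fail → the flipped bit is at their intersection.

row 0, column 2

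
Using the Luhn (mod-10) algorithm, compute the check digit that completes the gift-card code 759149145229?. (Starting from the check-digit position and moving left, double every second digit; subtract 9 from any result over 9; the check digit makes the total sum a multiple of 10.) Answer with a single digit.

Partial digits right→left: 9 2 2 5 4 1 9 4 1 9 5 7
Double every second digit counting from the check-digit position (so the 1st, 3rd, 5th, ... of the partial from the right).
  doubled (with −9 where >9): 9 4 8 9 2 1 → sum 33
  kept as-is: 2 5 1 4 9 7 → sum 28
Total = 33 + 28 = 61.
Check digit = (10 − (61 mod 10)) mod 10 = 9.

9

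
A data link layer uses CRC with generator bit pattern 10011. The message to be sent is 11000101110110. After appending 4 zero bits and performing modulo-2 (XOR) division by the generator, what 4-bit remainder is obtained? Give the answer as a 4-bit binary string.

1011

Append 4 zeros: 110001011101100000. Divide by 10011 (XOR where the leading bit is 1):
  pos 0: 11000 XOR 10011 = 01011
  pos 1: 10111 XOR 10011 = 00100
  pos 3: 10001 XOR 10011 = 00010
  pos 6: 10110 XOR 10011 = 00101
  pos 8: 10111 XOR 10011 = 00100
  pos 10: 10000 XOR 10011 = 00011
  pos 13: 11000 XOR 10011 = 01011
Remainder (last 4 bits) = 1011. This is the CRC / FCS.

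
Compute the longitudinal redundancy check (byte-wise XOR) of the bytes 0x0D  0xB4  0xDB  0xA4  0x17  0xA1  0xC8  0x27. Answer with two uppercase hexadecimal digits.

9F

XOR the bytes together:
  start with 0x0D
  0x0D ⊕ 0xB4 = 0xB9
  0xB9 ⊕ 0xDB = 0x62
  0x62 ⊕ 0xA4 = 0xC6
  0xC6 ⊕ 0x17 = 0xD1
  0xD1 ⊕ 0xA1 = 0x70
  0x70 ⊕ 0xC8 = 0xB8
  0xB8 ⊕ 0x27 = 0x9F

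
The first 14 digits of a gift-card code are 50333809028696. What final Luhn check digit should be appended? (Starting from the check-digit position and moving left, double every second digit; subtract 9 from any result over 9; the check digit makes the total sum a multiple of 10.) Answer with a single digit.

0

Partial digits right→left: 6 9 6 8 2 0 9 0 8 3 3 3 0 5
Double every second digit counting from the check-digit position (so the 1st, 3rd, 5th, ... of the partial from the right).
  doubled (with −9 where >9): 3 3 4 9 7 6 0 → sum 32
  kept as-is: 9 8 0 0 3 3 5 → sum 28
Total = 32 + 28 = 60.
Check digit = (10 − (60 mod 10)) mod 10 = 0.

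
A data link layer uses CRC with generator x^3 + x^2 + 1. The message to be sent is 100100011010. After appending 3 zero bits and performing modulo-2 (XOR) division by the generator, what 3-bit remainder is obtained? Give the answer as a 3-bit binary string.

Append 3 zeros: 100100011010000. Divide by 1101 (XOR where the leading bit is 1):
  pos 0: 1001 XOR 1101 = 0100
  pos 1: 1000 XOR 1101 = 0101
  pos 2: 1010 XOR 1101 = 0111
  pos 3: 1110 XOR 1101 = 0011
  pos 5: 1111 XOR 1101 = 0010
  pos 7: 1001 XOR 1101 = 0100
  pos 8: 1000 XOR 1101 = 0101
  pos 9: 1010 XOR 1101 = 0111
  pos 10: 1110 XOR 1101 = 0011
Remainder (last 3 bits) = 110. This is the CRC / FCS.

110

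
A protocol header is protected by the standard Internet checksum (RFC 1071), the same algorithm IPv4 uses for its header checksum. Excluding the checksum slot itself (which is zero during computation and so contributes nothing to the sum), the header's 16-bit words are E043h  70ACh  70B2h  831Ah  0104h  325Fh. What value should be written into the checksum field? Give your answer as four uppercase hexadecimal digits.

One's-complement addition (fold any carry out of bit 15 back into bit 0):
  0xE043 + 0x70AC = 0x150EF → wrap carry → 0x50F0
  0x50F0 + 0x70B2 = 0x0C1A2
  0xC1A2 + 0x831A = 0x144BC → wrap carry → 0x44BD
  0x44BD + 0x0104 = 0x045C1
  0x45C1 + 0x325F = 0x07820
One's-complement sum = 0x7820.
Checksum = ~0x7820 & 0xFFFF = 0x87DF.

87DF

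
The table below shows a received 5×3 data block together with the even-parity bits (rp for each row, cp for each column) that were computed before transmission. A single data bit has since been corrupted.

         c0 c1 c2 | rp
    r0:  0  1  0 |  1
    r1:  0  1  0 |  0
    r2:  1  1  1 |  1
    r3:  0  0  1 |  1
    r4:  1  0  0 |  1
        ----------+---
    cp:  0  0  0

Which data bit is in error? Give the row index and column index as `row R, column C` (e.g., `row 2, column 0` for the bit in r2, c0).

row 1, column 1

Recompute each row's even parity and compare to rp:
  r0: data parity 1, sent rp 1 → ok
  r1: data parity 1, sent rp 0 → mismatch
  r2: data parity 1, sent rp 1 → ok
  r3: data parity 1, sent rp 1 → ok
  r4: data parity 1, sent rp 1 → ok
Recompute each column's even parity and compare to cp:
  c0: data parity 0, sent cp 0 → ok
  c1: data parity 1, sent cp 0 → mismatch
  c2: data parity 0, sent cp 0 → ok
Exactly one row (r1) and one column (c1) fail → the flipped bit is at their intersection.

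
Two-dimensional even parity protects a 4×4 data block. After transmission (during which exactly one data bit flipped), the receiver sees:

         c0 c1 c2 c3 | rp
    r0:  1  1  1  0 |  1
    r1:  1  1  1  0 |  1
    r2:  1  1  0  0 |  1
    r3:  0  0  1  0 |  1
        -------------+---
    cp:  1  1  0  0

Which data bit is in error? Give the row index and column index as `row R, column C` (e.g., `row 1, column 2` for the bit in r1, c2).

Recompute each row's even parity and compare to rp:
  r0: data parity 1, sent rp 1 → ok
  r1: data parity 1, sent rp 1 → ok
  r2: data parity 0, sent rp 1 → mismatch
  r3: data parity 1, sent rp 1 → ok
Recompute each column's even parity and compare to cp:
  c0: data parity 1, sent cp 1 → ok
  c1: data parity 1, sent cp 1 → ok
  c2: data parity 1, sent cp 0 → mismatch
  c3: data parity 0, sent cp 0 → ok
Exactly one row (r2) and one column (c2) fail → the flipped bit is at their intersection.

row 2, column 2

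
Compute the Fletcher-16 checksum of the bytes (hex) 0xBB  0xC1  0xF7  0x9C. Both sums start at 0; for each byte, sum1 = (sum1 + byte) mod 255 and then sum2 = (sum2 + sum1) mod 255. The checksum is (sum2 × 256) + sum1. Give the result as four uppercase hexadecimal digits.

Running sums (mod 255):
  after byte 0 (0xBB): sum1=187, sum2=187
  after byte 1 (0xC1): sum1=125, sum2=57
  after byte 2 (0xF7): sum1=117, sum2=174
  after byte 3 (0x9C): sum1=18, sum2=192
Checksum = sum2·256 + sum1 = 192·256 + 18 = 49170 = 0xC012.

C012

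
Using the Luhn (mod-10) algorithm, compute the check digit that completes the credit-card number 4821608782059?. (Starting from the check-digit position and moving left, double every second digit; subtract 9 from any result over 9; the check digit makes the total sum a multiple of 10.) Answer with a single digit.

9

Partial digits right→left: 9 5 0 2 8 7 8 0 6 1 2 8 4
Double every second digit counting from the check-digit position (so the 1st, 3rd, 5th, ... of the partial from the right).
  doubled (with −9 where >9): 9 0 7 7 3 4 8 → sum 38
  kept as-is: 5 2 7 0 1 8 → sum 23
Total = 38 + 23 = 61.
Check digit = (10 − (61 mod 10)) mod 10 = 9.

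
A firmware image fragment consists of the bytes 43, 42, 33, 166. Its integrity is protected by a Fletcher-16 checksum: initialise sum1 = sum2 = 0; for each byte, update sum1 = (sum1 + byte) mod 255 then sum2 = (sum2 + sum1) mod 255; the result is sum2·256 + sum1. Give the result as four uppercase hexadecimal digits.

Running sums (mod 255):
  after byte 0 (43): sum1=43, sum2=43
  after byte 1 (42): sum1=85, sum2=128
  after byte 2 (33): sum1=118, sum2=246
  after byte 3 (166): sum1=29, sum2=20
Checksum = sum2·256 + sum1 = 20·256 + 29 = 5149 = 0x141D.

141D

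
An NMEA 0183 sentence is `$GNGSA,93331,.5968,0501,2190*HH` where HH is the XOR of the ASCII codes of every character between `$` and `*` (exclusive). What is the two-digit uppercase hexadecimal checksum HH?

45

XOR the ASCII codes of the payload characters:
  'G' = 0x47 → acc = 0x47
  'N' = 0x4E → acc = 0x09
  'G' = 0x47 → acc = 0x4E
  'S' = 0x53 → acc = 0x1D
  'A' = 0x41 → acc = 0x5C
  ',' = 0x2C → acc = 0x70
  '9' = 0x39 → acc = 0x49
  '3' = 0x33 → acc = 0x7A
  '3' = 0x33 → acc = 0x49
  '3' = 0x33 → acc = 0x7A
  '1' = 0x31 → acc = 0x4B
  ',' = 0x2C → acc = 0x67
  '.' = 0x2E → acc = 0x49
  '5' = 0x35 → acc = 0x7C
  '9' = 0x39 → acc = 0x45
  '6' = 0x36 → acc = 0x73
  '8' = 0x38 → acc = 0x4B
  ',' = 0x2C → acc = 0x67
  '0' = 0x30 → acc = 0x57
  '5' = 0x35 → acc = 0x62
  '0' = 0x30 → acc = 0x52
  '1' = 0x31 → acc = 0x63
  ',' = 0x2C → acc = 0x4F
  '2' = 0x32 → acc = 0x7D
  '1' = 0x31 → acc = 0x4C
  '9' = 0x39 → acc = 0x75
  '0' = 0x30 → acc = 0x45
Checksum = 0x45.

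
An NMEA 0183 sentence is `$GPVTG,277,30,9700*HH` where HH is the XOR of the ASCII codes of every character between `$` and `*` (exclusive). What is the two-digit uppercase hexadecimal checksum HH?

41

XOR the ASCII codes of the payload characters:
  'G' = 0x47 → acc = 0x47
  'P' = 0x50 → acc = 0x17
  'V' = 0x56 → acc = 0x41
  'T' = 0x54 → acc = 0x15
  'G' = 0x47 → acc = 0x52
  ',' = 0x2C → acc = 0x7E
  '2' = 0x32 → acc = 0x4C
  '7' = 0x37 → acc = 0x7B
  '7' = 0x37 → acc = 0x4C
  ',' = 0x2C → acc = 0x60
  '3' = 0x33 → acc = 0x53
  '0' = 0x30 → acc = 0x63
  ',' = 0x2C → acc = 0x4F
  '9' = 0x39 → acc = 0x76
  '7' = 0x37 → acc = 0x41
  '0' = 0x30 → acc = 0x71
  '0' = 0x30 → acc = 0x41
Checksum = 0x41.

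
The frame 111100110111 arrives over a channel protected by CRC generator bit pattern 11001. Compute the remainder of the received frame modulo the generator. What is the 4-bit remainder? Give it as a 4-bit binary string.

Modulo-2 division of 111100110111 by 11001:
  pos 0: 11110 XOR 11001 = 00111
  pos 2: 11101 XOR 11001 = 00100
  pos 4: 10010 XOR 11001 = 01011
  pos 5: 10111 XOR 11001 = 01110
  pos 6: 11101 XOR 11001 = 00100
Remainder = 1001 (nonzero — an error is detected).

1001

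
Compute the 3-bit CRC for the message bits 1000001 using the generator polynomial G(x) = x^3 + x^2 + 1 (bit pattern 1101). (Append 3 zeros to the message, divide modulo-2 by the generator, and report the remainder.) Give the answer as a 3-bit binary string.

Append 3 zeros: 1000001000. Divide by 1101 (XOR where the leading bit is 1):
  pos 0: 1000 XOR 1101 = 0101
  pos 1: 1010 XOR 1101 = 0111
  pos 2: 1110 XOR 1101 = 0011
  pos 4: 1110 XOR 1101 = 0011
  pos 6: 1100 XOR 1101 = 0001
Remainder (last 3 bits) = 001. This is the CRC / FCS.

001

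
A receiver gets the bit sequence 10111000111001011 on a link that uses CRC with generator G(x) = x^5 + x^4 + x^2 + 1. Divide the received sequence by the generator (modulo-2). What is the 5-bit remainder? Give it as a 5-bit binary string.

Modulo-2 division of 10111000111001011 by 110101:
  pos 0: 101110 XOR 110101 = 011011
  pos 1: 110110 XOR 110101 = 000011
  pos 5: 110111 XOR 110101 = 000010
  pos 9: 100010 XOR 110101 = 010111
  pos 10: 101111 XOR 110101 = 011010
  pos 11: 110101 XOR 110101 = 000000
Remainder = 00000 (zero — the frame passes the CRC check).

00000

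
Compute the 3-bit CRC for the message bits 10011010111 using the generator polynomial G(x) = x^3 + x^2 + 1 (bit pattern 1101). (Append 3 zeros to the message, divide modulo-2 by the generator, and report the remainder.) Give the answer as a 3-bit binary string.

111

Append 3 zeros: 10011010111000. Divide by 1101 (XOR where the leading bit is 1):
  pos 0: 1001 XOR 1101 = 0100
  pos 1: 1001 XOR 1101 = 0100
  pos 2: 1000 XOR 1101 = 0101
  pos 3: 1011 XOR 1101 = 0110
  pos 4: 1100 XOR 1101 = 0001
  pos 7: 1111 XOR 1101 = 0010
  pos 9: 1000 XOR 1101 = 0101
  pos 10: 1010 XOR 1101 = 0111
Remainder (last 3 bits) = 111. This is the CRC / FCS.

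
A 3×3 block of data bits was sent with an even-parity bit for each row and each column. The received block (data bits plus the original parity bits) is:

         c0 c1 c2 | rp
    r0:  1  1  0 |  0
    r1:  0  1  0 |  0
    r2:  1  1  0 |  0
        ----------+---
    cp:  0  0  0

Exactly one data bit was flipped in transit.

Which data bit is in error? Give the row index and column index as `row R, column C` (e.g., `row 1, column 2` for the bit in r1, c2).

Recompute each row's even parity and compare to rp:
  r0: data parity 0, sent rp 0 → ok
  r1: data parity 1, sent rp 0 → mismatch
  r2: data parity 0, sent rp 0 → ok
Recompute each column's even parity and compare to cp:
  c0: data parity 0, sent cp 0 → ok
  c1: data parity 1, sent cp 0 → mismatch
  c2: data parity 0, sent cp 0 → ok
Exactly one row (r1) and one column (c1) fail → the flipped bit is at their intersection.

row 1, column 1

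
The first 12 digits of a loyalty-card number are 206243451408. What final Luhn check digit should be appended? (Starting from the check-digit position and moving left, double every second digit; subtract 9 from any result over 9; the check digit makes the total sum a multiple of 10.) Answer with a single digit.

Partial digits right→left: 8 0 4 1 5 4 3 4 2 6 0 2
Double every second digit counting from the check-digit position (so the 1st, 3rd, 5th, ... of the partial from the right).
  doubled (with −9 where >9): 7 8 1 6 4 0 → sum 26
  kept as-is: 0 1 4 4 6 2 → sum 17
Total = 26 + 17 = 43.
Check digit = (10 − (43 mod 10)) mod 10 = 7.

7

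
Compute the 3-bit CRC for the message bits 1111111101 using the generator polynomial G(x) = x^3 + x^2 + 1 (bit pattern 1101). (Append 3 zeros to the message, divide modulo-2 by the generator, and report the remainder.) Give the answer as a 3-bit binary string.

110

Append 3 zeros: 1111111101000. Divide by 1101 (XOR where the leading bit is 1):
  pos 0: 1111 XOR 1101 = 0010
  pos 2: 1011 XOR 1101 = 0110
  pos 3: 1101 XOR 1101 = 0000
  pos 7: 1010 XOR 1101 = 0111
  pos 8: 1110 XOR 1101 = 0011
Remainder (last 3 bits) = 110. This is the CRC / FCS.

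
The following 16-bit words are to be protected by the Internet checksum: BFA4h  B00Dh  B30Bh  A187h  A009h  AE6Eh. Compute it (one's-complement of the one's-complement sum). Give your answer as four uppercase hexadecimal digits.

ED41

One's-complement addition (fold any carry out of bit 15 back into bit 0):
  0xBFA4 + 0xB00D = 0x16FB1 → wrap carry → 0x6FB2
  0x6FB2 + 0xB30B = 0x122BD → wrap carry → 0x22BE
  0x22BE + 0xA187 = 0x0C445
  0xC445 + 0xA009 = 0x1644E → wrap carry → 0x644F
  0x644F + 0xAE6E = 0x112BD → wrap carry → 0x12BE
One's-complement sum = 0x12BE.
Checksum = ~0x12BE & 0xFFFF = 0xED41.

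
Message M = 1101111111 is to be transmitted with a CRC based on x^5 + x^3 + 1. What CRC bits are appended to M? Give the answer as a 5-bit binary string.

11011

Append 5 zeros: 110111111100000. Divide by 101001 (XOR where the leading bit is 1):
  pos 0: 110111 XOR 101001 = 011110
  pos 1: 111101 XOR 101001 = 010100
  pos 2: 101001 XOR 101001 = 000000
  pos 8: 110000 XOR 101001 = 011001
  pos 9: 110010 XOR 101001 = 011011
Remainder (last 5 bits) = 11011. This is the CRC / FCS.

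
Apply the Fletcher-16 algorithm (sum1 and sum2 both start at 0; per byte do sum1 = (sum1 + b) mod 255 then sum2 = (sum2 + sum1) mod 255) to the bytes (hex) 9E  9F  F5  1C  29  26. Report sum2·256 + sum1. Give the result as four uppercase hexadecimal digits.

7A9F

Running sums (mod 255):
  after byte 0 (9E): sum1=158, sum2=158
  after byte 1 (9F): sum1=62, sum2=220
  after byte 2 (F5): sum1=52, sum2=17
  after byte 3 (1C): sum1=80, sum2=97
  after byte 4 (29): sum1=121, sum2=218
  after byte 5 (26): sum1=159, sum2=122
Checksum = sum2·256 + sum1 = 122·256 + 159 = 31391 = 0x7A9F.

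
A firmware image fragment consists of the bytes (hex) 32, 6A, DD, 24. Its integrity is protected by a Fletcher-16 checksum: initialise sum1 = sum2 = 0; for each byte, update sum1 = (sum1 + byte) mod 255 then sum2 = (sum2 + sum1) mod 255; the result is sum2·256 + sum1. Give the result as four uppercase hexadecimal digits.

Running sums (mod 255):
  after byte 0 (32): sum1=50, sum2=50
  after byte 1 (6A): sum1=156, sum2=206
  after byte 2 (DD): sum1=122, sum2=73
  after byte 3 (24): sum1=158, sum2=231
Checksum = sum2·256 + sum1 = 231·256 + 158 = 59294 = 0xE79E.

E79E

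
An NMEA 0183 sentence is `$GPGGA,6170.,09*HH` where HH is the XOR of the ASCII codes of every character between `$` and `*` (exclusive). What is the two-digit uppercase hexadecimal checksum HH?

XOR the ASCII codes of the payload characters:
  'G' = 0x47 → acc = 0x47
  'P' = 0x50 → acc = 0x17
  'G' = 0x47 → acc = 0x50
  'G' = 0x47 → acc = 0x17
  'A' = 0x41 → acc = 0x56
  ',' = 0x2C → acc = 0x7A
  '6' = 0x36 → acc = 0x4C
  '1' = 0x31 → acc = 0x7D
  '7' = 0x37 → acc = 0x4A
  '0' = 0x30 → acc = 0x7A
  '.' = 0x2E → acc = 0x54
  ',' = 0x2C → acc = 0x78
  '0' = 0x30 → acc = 0x48
  '9' = 0x39 → acc = 0x71
Checksum = 0x71.

71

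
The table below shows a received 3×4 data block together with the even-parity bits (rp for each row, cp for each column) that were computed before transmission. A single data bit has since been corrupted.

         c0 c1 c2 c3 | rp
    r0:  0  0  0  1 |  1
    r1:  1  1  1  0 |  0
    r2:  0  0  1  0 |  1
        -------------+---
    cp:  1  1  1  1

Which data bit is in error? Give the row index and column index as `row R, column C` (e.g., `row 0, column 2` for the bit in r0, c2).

Recompute each row's even parity and compare to rp:
  r0: data parity 1, sent rp 1 → ok
  r1: data parity 1, sent rp 0 → mismatch
  r2: data parity 1, sent rp 1 → ok
Recompute each column's even parity and compare to cp:
  c0: data parity 1, sent cp 1 → ok
  c1: data parity 1, sent cp 1 → ok
  c2: data parity 0, sent cp 1 → mismatch
  c3: data parity 1, sent cp 1 → ok
Exactly one row (r1) and one column (c2) fail → the flipped bit is at their intersection.

row 1, column 2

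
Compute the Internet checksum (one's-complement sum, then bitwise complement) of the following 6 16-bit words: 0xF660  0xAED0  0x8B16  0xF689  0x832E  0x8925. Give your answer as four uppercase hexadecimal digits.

CCD9

One's-complement addition (fold any carry out of bit 15 back into bit 0):
  0xF660 + 0xAED0 = 0x1A530 → wrap carry → 0xA531
  0xA531 + 0x8B16 = 0x13047 → wrap carry → 0x3048
  0x3048 + 0xF689 = 0x126D1 → wrap carry → 0x26D2
  0x26D2 + 0x832E = 0x0AA00
  0xAA00 + 0x8925 = 0x13325 → wrap carry → 0x3326
One's-complement sum = 0x3326.
Checksum = ~0x3326 & 0xFFFF = 0xCCD9.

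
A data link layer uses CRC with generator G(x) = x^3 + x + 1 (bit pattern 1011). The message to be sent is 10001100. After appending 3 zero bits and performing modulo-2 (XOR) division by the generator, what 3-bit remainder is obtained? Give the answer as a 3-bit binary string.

Append 3 zeros: 10001100000. Divide by 1011 (XOR where the leading bit is 1):
  pos 0: 1000 XOR 1011 = 0011
  pos 2: 1111 XOR 1011 = 0100
  pos 3: 1000 XOR 1011 = 0011
  pos 5: 1100 XOR 1011 = 0111
  pos 6: 1110 XOR 1011 = 0101
  pos 7: 1010 XOR 1011 = 0001
Remainder (last 3 bits) = 001. This is the CRC / FCS.

001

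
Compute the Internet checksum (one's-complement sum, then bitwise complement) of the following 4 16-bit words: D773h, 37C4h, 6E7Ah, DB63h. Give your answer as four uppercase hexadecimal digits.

A6E9

One's-complement addition (fold any carry out of bit 15 back into bit 0):
  0xD773 + 0x37C4 = 0x10F37 → wrap carry → 0x0F38
  0x0F38 + 0x6E7A = 0x07DB2
  0x7DB2 + 0xDB63 = 0x15915 → wrap carry → 0x5916
One's-complement sum = 0x5916.
Checksum = ~0x5916 & 0xFFFF = 0xA6E9.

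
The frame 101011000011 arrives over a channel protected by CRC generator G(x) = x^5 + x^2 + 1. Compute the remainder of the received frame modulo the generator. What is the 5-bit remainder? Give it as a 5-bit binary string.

00000

Modulo-2 division of 101011000011 by 100101:
  pos 0: 101011 XOR 100101 = 001110
  pos 2: 111000 XOR 100101 = 011101
  pos 3: 111010 XOR 100101 = 011111
  pos 4: 111110 XOR 100101 = 011011
  pos 5: 110111 XOR 100101 = 010010
  pos 6: 100101 XOR 100101 = 000000
Remainder = 00000 (zero — the frame passes the CRC check).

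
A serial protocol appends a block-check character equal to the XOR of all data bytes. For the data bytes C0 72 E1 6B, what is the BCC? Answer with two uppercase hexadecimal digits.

XOR the bytes together:
  start with 0xC0
  0xC0 ⊕ 0x72 = 0xB2
  0xB2 ⊕ 0xE1 = 0x53
  0x53 ⊕ 0x6B = 0x38

38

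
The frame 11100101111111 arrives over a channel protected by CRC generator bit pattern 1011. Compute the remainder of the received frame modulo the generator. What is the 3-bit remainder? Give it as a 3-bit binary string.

Modulo-2 division of 11100101111111 by 1011:
  pos 0: 1110 XOR 1011 = 0101
  pos 1: 1010 XOR 1011 = 0001
  pos 4: 1101 XOR 1011 = 0110
  pos 5: 1101 XOR 1011 = 0110
  pos 6: 1101 XOR 1011 = 0110
  pos 7: 1101 XOR 1011 = 0110
  pos 8: 1101 XOR 1011 = 0110
  pos 9: 1101 XOR 1011 = 0110
  pos 10: 1101 XOR 1011 = 0110
Remainder = 110 (nonzero — an error is detected).

110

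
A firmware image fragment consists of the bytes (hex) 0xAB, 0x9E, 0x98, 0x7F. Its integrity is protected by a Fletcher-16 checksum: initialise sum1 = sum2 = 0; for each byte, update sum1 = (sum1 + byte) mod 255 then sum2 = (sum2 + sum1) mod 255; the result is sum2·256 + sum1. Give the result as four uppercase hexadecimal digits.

Running sums (mod 255):
  after byte 0 (0xAB): sum1=171, sum2=171
  after byte 1 (0x9E): sum1=74, sum2=245
  after byte 2 (0x98): sum1=226, sum2=216
  after byte 3 (0x7F): sum1=98, sum2=59
Checksum = sum2·256 + sum1 = 59·256 + 98 = 15202 = 0x3B62.

3B62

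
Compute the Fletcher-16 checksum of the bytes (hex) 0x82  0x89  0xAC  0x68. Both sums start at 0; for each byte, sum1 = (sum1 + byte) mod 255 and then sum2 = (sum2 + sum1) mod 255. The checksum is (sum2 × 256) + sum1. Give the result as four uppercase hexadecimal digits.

Running sums (mod 255):
  after byte 0 (0x82): sum1=130, sum2=130
  after byte 1 (0x89): sum1=12, sum2=142
  after byte 2 (0xAC): sum1=184, sum2=71
  after byte 3 (0x68): sum1=33, sum2=104
Checksum = sum2·256 + sum1 = 104·256 + 33 = 26657 = 0x6821.

6821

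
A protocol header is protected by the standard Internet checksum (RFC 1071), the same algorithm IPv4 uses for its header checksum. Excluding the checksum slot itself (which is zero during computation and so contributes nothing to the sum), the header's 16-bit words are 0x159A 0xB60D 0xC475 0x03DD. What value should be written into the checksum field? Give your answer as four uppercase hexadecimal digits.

One's-complement addition (fold any carry out of bit 15 back into bit 0):
  0x159A + 0xB60D = 0x0CBA7
  0xCBA7 + 0xC475 = 0x1901C → wrap carry → 0x901D
  0x901D + 0x03DD = 0x093FA
One's-complement sum = 0x93FA.
Checksum = ~0x93FA & 0xFFFF = 0x6C05.

6C05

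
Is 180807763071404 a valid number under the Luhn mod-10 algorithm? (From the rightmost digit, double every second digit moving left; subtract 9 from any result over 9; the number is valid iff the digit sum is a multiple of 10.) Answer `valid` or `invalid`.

valid

From the right, keep odd positions and double even positions (subtract 9 from any doubled value over 9):
  doubled (positions 2,4,...): 0 2 0 3 5 7 7 → sum 24
  kept (positions 1,3,...): 4 4 7 3 7 0 0 1 → sum 26
Total = 50.
50 mod 10 = 0, so the number is valid.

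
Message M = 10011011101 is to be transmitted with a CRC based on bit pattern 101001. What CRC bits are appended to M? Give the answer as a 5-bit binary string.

10100

Append 5 zeros: 1001101110100000. Divide by 101001 (XOR where the leading bit is 1):
  pos 0: 100110 XOR 101001 = 001111
  pos 2: 111111 XOR 101001 = 010110
  pos 3: 101101 XOR 101001 = 000100
  pos 6: 100010 XOR 101001 = 001011
  pos 8: 101100 XOR 101001 = 000101
Remainder (last 5 bits) = 10100. This is the CRC / FCS.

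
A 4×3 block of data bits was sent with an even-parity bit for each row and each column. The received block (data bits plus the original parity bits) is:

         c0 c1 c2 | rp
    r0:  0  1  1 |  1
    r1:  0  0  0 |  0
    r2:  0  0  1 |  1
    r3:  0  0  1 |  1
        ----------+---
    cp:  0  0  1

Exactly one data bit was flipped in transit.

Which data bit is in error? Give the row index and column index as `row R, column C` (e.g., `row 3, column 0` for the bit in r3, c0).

row 0, column 1

Recompute each row's even parity and compare to rp:
  r0: data parity 0, sent rp 1 → mismatch
  r1: data parity 0, sent rp 0 → ok
  r2: data parity 1, sent rp 1 → ok
  r3: data parity 1, sent rp 1 → ok
Recompute each column's even parity and compare to cp:
  c0: data parity 0, sent cp 0 → ok
  c1: data parity 1, sent cp 0 → mismatch
  c2: data parity 1, sent cp 1 → ok
Exactly one row (r0) and one column (c1) fail → the flipped bit is at their intersection.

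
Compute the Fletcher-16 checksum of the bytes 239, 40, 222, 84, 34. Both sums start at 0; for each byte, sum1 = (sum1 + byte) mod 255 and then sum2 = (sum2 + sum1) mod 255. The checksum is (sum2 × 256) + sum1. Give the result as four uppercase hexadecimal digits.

B76D

Running sums (mod 255):
  after byte 0 (239): sum1=239, sum2=239
  after byte 1 (40): sum1=24, sum2=8
  after byte 2 (222): sum1=246, sum2=254
  after byte 3 (84): sum1=75, sum2=74
  after byte 4 (34): sum1=109, sum2=183
Checksum = sum2·256 + sum1 = 183·256 + 109 = 46957 = 0xB76D.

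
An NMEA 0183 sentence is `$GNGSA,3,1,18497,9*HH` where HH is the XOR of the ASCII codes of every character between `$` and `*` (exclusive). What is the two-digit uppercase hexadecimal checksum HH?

54

XOR the ASCII codes of the payload characters:
  'G' = 0x47 → acc = 0x47
  'N' = 0x4E → acc = 0x09
  'G' = 0x47 → acc = 0x4E
  'S' = 0x53 → acc = 0x1D
  'A' = 0x41 → acc = 0x5C
  ',' = 0x2C → acc = 0x70
  '3' = 0x33 → acc = 0x43
  ',' = 0x2C → acc = 0x6F
  '1' = 0x31 → acc = 0x5E
  ',' = 0x2C → acc = 0x72
  '1' = 0x31 → acc = 0x43
  '8' = 0x38 → acc = 0x7B
  '4' = 0x34 → acc = 0x4F
  '9' = 0x39 → acc = 0x76
  '7' = 0x37 → acc = 0x41
  ',' = 0x2C → acc = 0x6D
  '9' = 0x39 → acc = 0x54
Checksum = 0x54.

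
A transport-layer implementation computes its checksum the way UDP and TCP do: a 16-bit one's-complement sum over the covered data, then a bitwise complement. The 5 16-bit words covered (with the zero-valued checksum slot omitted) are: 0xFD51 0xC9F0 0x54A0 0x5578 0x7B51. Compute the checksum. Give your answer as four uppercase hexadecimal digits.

One's-complement addition (fold any carry out of bit 15 back into bit 0):
  0xFD51 + 0xC9F0 = 0x1C741 → wrap carry → 0xC742
  0xC742 + 0x54A0 = 0x11BE2 → wrap carry → 0x1BE3
  0x1BE3 + 0x5578 = 0x0715B
  0x715B + 0x7B51 = 0x0ECAC
One's-complement sum = 0xECAC.
Checksum = ~0xECAC & 0xFFFF = 0x1353.

1353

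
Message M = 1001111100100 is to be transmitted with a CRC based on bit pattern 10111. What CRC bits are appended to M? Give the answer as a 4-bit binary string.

Append 4 zeros: 10011111001000000. Divide by 10111 (XOR where the leading bit is 1):
  pos 0: 10011 XOR 10111 = 00100
  pos 2: 10011 XOR 10111 = 00100
  pos 4: 10010 XOR 10111 = 00101
  pos 6: 10101 XOR 10111 = 00010
  pos 9: 10000 XOR 10111 = 00111
  pos 11: 11100 XOR 10111 = 01011
  pos 12: 10110 XOR 10111 = 00001
Remainder (last 4 bits) = 0001. This is the CRC / FCS.

0001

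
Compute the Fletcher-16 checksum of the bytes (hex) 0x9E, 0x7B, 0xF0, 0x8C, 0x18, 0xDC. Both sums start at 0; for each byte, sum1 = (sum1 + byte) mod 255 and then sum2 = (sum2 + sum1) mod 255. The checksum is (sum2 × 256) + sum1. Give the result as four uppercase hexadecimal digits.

978C

Running sums (mod 255):
  after byte 0 (0x9E): sum1=158, sum2=158
  after byte 1 (0x7B): sum1=26, sum2=184
  after byte 2 (0xF0): sum1=11, sum2=195
  after byte 3 (0x8C): sum1=151, sum2=91
  after byte 4 (0x18): sum1=175, sum2=11
  after byte 5 (0xDC): sum1=140, sum2=151
Checksum = sum2·256 + sum1 = 151·256 + 140 = 38796 = 0x978C.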